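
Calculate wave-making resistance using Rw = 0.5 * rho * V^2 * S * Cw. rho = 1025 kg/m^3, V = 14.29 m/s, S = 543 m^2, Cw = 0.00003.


Formula: Rw = 0.5 * rho * V^2 * S * Cw
Step 1 — V^2 = 14.29^2 = 204.2041
Step 2 — 0.5 * rho * V^2 = 0.5 * 1025 * 204.2041 = 104654.60125
Step 3 — Rw = 104654.60125 * 543 * 0.00003 ≈ 1704.8 N (5 s.f.)

1704.8 N


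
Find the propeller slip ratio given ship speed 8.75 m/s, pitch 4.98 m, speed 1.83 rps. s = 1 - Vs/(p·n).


Formula: s = 1 - Vs / (p * n)
Step 1 — p * n = 4.98 * 1.83 = 9.1134
Step 2 — Vs / (p*n) = 8.75 / 9.1134 = 0.960125 (6 d.p.)
Step 3 — s = 1 - 0.960125 = 0.039875

0.039875


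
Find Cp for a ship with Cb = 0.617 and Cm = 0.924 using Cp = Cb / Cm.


Formula: Cp = Cb / Cm
Substituting: Cp = 0.617 / 0.924
Result: Cp ≈ 0.66775 (5 s.f.)

0.66775


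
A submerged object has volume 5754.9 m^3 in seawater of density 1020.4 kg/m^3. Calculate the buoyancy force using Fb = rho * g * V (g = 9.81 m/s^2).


Formula: Fb = rho * g * V
Substituting: Fb = 1020.4 * 9.81 * 5754.9
Intermediate: 1020.4 * 9.81 = 10010.124
Result: Fb = 10010.124 * 5754.9 ≈ 57607000 N (5 s.f.)

57607000 N


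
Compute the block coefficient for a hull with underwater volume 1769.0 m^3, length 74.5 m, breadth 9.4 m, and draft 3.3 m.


Formula: Cb = V / (L * B * T)
Step 1 — L * B * T = 74.5 * 9.4 * 3.3 = 2310.99 m^3
Step 2 — Cb = 1769.0 / 2310.99 ≈ 0.76547 (5 s.f.)

0.76547


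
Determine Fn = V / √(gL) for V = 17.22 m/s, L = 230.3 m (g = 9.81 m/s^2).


Formula: Fn = V / sqrt(g * L)
Step 1 — g * L = 9.81 * 230.3 = 2259.243
Step 2 — sqrt(g * L) = sqrt(2259.243) = 47.531495
Step 3 — Fn = 17.22 / 47.531495 ≈ 0.36229 (5 s.f.)

0.36229


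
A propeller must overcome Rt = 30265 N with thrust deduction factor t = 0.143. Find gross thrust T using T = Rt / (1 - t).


Formula: T = Rt / (1 - t)
Step 1 — (1 - t) = 1 - 0.143 = 0.857
Step 2 — T = 30265 / 0.857 ≈ 35315 N (5 s.f.)

35315 N


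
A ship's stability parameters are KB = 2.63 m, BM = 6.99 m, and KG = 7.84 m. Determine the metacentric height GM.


Formula: GM = KB + BM - KG
Step 1 — KM = KB + BM = 2.63 + 6.99 = 9.62 m
Step 2 — GM = KM - KG = 9.62 - 7.84 = 1.78 m

1.78 m


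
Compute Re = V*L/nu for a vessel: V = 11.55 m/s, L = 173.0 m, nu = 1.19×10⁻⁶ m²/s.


Formula: Re = V * L / nu
Step 1 — V * L = 11.55 * 173.0 = 1998.15 m^2/s
Step 2 — Re = 1998.15 / 1.19e-6 = 1.68e+09

1.68e+09


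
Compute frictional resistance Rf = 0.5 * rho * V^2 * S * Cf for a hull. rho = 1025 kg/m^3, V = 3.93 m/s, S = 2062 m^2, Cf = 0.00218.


Formula: Rf = 0.5 * rho * V^2 * S * Cf
Step 1 — V^2 = 3.93^2 = 15.4449
Step 2 — 0.5 * rho * V^2 = 0.5 * 1025 * 15.4449 = 7915.51125
Step 3 — Rf = 7915.51125 * 2062 * 0.00218 ≈ 35581 N (5 s.f.)

35581 N


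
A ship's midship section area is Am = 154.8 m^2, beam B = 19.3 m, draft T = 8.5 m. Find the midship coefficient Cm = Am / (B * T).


Formula: Cm = Am / (B * T)
Step 1 — B * T = 19.3 * 8.5 = 164.05 m^2
Step 2 — Cm = 154.8 / 164.05 ≈ 0.94361 (5 s.f.)

0.94361


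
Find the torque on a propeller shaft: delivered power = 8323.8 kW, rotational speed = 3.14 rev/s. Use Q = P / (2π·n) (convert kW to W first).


Formula: Q = P_W / (2 * pi * n)
Step 1 — P_W = 8323.8 kW * 1000 = 8323800.0 W
Step 2 — 2 * pi * n = 2 * pi * 3.14 = 19.729202
Step 3 — Q = 8323800.0 / 19.729202 ≈ 421900 N·m (5 s.f.)

421900 N·m


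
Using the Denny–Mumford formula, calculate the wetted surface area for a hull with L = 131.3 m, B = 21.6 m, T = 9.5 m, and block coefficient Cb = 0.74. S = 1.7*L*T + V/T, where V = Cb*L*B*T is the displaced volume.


Formula: S = 1.7*L*T + V/T with V = Cb*L*B*T, i.e. S = L * (1.7*T + Cb*B)
Step 1 — 1.7*T = 1.7 * 9.5 = 16.15 m
Step 2 — Cb*B = 0.74 * 21.6 = 15.984 m
Step 3 — 1.7*T + Cb*B = 16.15 + 15.984 = 32.134 m
Step 4 — S = 131.3 * 32.134 ≈ 4219.2 m^2 (5 s.f.)

4219.2 m^2


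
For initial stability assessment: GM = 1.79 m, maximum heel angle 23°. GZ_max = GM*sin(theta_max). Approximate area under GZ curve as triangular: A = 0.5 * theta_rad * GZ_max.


Formula: GZ_max = GM * sin(theta); Area = 0.5 * theta_rad * GZ_max
Step 1 — GZ_max = 1.79 * sin(23°) = 1.79 * 0.390731 = 0.699408 m
Step 2 — theta_rad = 23 * pi/180 = 0.401426 rad
Step 3 — Area = 0.5 * 0.401426 * 0.699408 ≈ 0.14038 m·rad (5 s.f.)

0.14038 m·rad


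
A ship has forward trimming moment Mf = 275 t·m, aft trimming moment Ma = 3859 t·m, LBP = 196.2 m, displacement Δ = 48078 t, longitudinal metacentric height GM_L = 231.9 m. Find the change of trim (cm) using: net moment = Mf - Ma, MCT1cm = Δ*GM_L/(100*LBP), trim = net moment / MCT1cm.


Formula: net trimming moment = Mf - Ma; MCT1cm = Δ*GM_L/(100*LBP); trim = net moment / MCT1cm
Step 1 — net trimming moment = 275 - 3859 = -3584 t·m
Step 2 — MCT1cm = 48078 * 231.9 / (100 * 196.2) = 568.2614 t·m/cm
Step 3 — trim = -3584 / 568.2614 ≈ -6.3070 cm (5 s.f.)

-6.3070 cm


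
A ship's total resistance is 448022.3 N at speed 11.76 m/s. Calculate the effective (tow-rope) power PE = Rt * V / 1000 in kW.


Formula: PE = Rt * V / 1000 (kW)
Step 1 — PE (W) = 448022.3 * 11.76 = 5268742.248 W
Step 2 — PE (kW) = 5268742.248 / 1000 ≈ 5268.7 kW (5 s.f.)

5268.7 kW


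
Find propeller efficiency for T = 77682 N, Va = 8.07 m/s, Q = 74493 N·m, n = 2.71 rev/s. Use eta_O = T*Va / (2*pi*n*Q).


Formula: eta = T * Va / (2 * pi * n * Q)
Step 1 — numerator = T * Va = 77682 * 8.07 = 626893.74
Step 2 — 2 * pi * n = 2 * pi * 2.71 = 17.027432
Step 3 — denominator = 17.027432 * 74493 = 1268424.49
Step 4 — eta = 626893.74 / 1268424.49 ≈ 0.49423 (5 s.f.)

0.49423


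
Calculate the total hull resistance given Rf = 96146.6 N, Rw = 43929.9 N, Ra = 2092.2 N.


Formula: Rt = Rf + Rw + Ra
Substituting: Rt = 96146.6 + 43929.9 + 2092.2
Result: Rt = 142168.7 N

142168.7 N


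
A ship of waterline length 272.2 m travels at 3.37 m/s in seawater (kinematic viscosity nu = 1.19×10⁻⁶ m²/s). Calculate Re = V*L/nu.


Formula: Re = V * L / nu
Step 1 — V * L = 3.37 * 272.2 = 917.314 m^2/s
Step 2 — Re = 917.314 / 1.19e-6 = 7.71e+08

7.71e+08


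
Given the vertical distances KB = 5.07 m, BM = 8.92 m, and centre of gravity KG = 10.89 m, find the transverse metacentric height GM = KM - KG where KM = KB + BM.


Formula: GM = KB + BM - KG
Step 1 — KM = KB + BM = 5.07 + 8.92 = 13.99 m
Step 2 — GM = KM - KG = 13.99 - 10.89 = 3.1 m

3.1 m


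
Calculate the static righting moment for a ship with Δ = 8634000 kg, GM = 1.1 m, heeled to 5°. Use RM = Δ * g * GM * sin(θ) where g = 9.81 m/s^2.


Formula: GZ = GM * sin(theta); RM = disp * g * GZ
Step 1 — GZ = 1.1 * sin(5°) = 1.1 * 0.087156 = 0.095872 m
Step 2 — RM = 8634000 * 9.81 * 0.095872 ≈ 8120300 N·m (5 s.f.)

8120300 N·m


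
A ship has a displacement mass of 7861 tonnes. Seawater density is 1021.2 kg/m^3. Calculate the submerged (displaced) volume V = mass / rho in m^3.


Formula: V = mass / rho
Step 1 — convert tonnes to kg: 7861 t * 1000 = 7861000 kg
Step 2 — V = 7861000 / 1021.2 ≈ 7697.8 m^3 (5 s.f.)

7697.8 m^3


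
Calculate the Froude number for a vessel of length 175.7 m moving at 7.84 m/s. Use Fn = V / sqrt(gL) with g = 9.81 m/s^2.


Formula: Fn = V / sqrt(g * L)
Step 1 — g * L = 9.81 * 175.7 = 1723.617
Step 2 — sqrt(g * L) = sqrt(1723.617) = 41.516467
Step 3 — Fn = 7.84 / 41.516467 ≈ 0.18884 (5 s.f.)

0.18884


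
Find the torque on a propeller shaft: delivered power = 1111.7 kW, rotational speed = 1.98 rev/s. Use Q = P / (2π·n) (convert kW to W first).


Formula: Q = P_W / (2 * pi * n)
Step 1 — P_W = 1111.7 kW * 1000 = 1111700.0 W
Step 2 — 2 * pi * n = 2 * pi * 1.98 = 12.440707
Step 3 — Q = 1111700.0 / 12.440707 ≈ 89360 N·m (5 s.f.)

89360 N·m


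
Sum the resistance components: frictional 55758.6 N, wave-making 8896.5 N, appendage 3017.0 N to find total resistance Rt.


Formula: Rt = Rf + Rw + Ra
Substituting: Rt = 55758.6 + 8896.5 + 3017.0
Result: Rt = 67672.1 N

67672.1 N


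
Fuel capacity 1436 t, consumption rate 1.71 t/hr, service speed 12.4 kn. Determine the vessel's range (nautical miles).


Formula: endurance = fuel / rate; range = endurance * speed
Step 1 — endurance = 1436 / 1.71 = 839.7661 hours
Step 2 — range = 839.7661 * 12.4 ≈ 10413 nautical miles (5 s.f.)

10413 NM


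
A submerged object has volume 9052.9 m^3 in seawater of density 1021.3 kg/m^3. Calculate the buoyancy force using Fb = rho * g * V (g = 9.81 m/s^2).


Formula: Fb = rho * g * V
Substituting: Fb = 1021.3 * 9.81 * 9052.9
Intermediate: 1021.3 * 9.81 = 10018.953
Result: Fb = 10018.953 * 9052.9 ≈ 90701000 N (5 s.f.)

90701000 N


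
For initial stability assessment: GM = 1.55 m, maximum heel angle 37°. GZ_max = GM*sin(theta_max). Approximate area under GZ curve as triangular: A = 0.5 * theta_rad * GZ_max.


Formula: GZ_max = GM * sin(theta); Area = 0.5 * theta_rad * GZ_max
Step 1 — GZ_max = 1.55 * sin(37°) = 1.55 * 0.601815 = 0.932813 m
Step 2 — theta_rad = 37 * pi/180 = 0.645772 rad
Step 3 — Area = 0.5 * 0.645772 * 0.932813 ≈ 0.30119 m·rad (5 s.f.)

0.30119 m·rad


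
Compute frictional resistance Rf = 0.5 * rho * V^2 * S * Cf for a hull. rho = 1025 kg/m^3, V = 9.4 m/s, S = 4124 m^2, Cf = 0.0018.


Formula: Rf = 0.5 * rho * V^2 * S * Cf
Step 1 — V^2 = 9.4^2 = 88.36
Step 2 — 0.5 * rho * V^2 = 0.5 * 1025 * 88.36 = 45284.5
Step 3 — Rf = 45284.5 * 4124 * 0.0018 ≈ 336160 N (5 s.f.)

336160 N


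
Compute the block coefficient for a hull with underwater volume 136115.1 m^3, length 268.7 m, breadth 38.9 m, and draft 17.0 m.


Formula: Cb = V / (L * B * T)
Step 1 — L * B * T = 268.7 * 38.9 * 17.0 = 177691.31 m^3
Step 2 — Cb = 136115.1 / 177691.31 ≈ 0.76602 (5 s.f.)

0.76602


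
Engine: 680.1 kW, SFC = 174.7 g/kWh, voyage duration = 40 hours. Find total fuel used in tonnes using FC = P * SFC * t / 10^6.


Formula: FC (tonnes) = P * SFC * t / 1,000,000
Step 1 — P * SFC * t = 680.1 * 174.7 * 40 = 4752538.8 g
Step 2 — FC (tonnes) = 4752538.8 / 1,000,000 ≈ 4.7525 tonnes (5 s.f.)

4.7525 tonnes


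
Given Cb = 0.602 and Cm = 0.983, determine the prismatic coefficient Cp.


Formula: Cp = Cb / Cm
Substituting: Cp = 0.602 / 0.983
Result: Cp ≈ 0.61241 (5 s.f.)

0.61241


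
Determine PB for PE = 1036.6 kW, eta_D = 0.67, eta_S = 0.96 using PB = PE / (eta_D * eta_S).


Formula: PB = PE / (eta_D * eta_S)
Step 1 — combined efficiency = eta_D * eta_S = 0.67 * 0.96 = 0.6432
Step 2 — PB = 1036.6 / 0.6432 ≈ 1611.6 kW (5 s.f.)

1611.6 kW


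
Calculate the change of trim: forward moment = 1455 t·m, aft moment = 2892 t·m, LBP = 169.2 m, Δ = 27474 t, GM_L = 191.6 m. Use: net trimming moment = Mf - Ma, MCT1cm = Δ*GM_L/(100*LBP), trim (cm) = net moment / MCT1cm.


Formula: net trimming moment = Mf - Ma; MCT1cm = Δ*GM_L/(100*LBP); trim = net moment / MCT1cm
Step 1 — net trimming moment = 1455 - 2892 = -1437 t·m
Step 2 — MCT1cm = 27474 * 191.6 / (100 * 169.2) = 311.1122 t·m/cm
Step 3 — trim = -1437 / 311.1122 ≈ -4.6189 cm (5 s.f.)

-4.6189 cm


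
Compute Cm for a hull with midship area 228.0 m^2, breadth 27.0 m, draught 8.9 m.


Formula: Cm = Am / (B * T)
Step 1 — B * T = 27.0 * 8.9 = 240.3 m^2
Step 2 — Cm = 228.0 / 240.3 ≈ 0.94881 (5 s.f.)

0.94881


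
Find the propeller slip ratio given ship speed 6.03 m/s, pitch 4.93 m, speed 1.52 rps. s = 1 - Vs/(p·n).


Formula: s = 1 - Vs / (p * n)
Step 1 — p * n = 4.93 * 1.52 = 7.4936
Step 2 — Vs / (p*n) = 6.03 / 7.4936 = 0.804687 (6 d.p.)
Step 3 — s = 1 - 0.804687 = 0.195313

0.195313


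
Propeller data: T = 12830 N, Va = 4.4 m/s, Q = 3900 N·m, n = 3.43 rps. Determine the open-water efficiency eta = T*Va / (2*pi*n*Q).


Formula: eta = T * Va / (2 * pi * n * Q)
Step 1 — numerator = T * Va = 12830 * 4.4 = 56452.0
Step 2 — 2 * pi * n = 2 * pi * 3.43 = 21.551326
Step 3 — denominator = 21.551326 * 3900 = 84050.17
Step 4 — eta = 56452.0 / 84050.17 ≈ 0.67165 (5 s.f.)

0.67165


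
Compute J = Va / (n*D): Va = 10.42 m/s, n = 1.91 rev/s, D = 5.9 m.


Formula: J = Va / (n * D)
Step 1 — n * D = 1.91 * 5.9 = 11.269
Step 2 — J = 10.42 / 11.269 ≈ 0.92466 (5 s.f.)

0.92466


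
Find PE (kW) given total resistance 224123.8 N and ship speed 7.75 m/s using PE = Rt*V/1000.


Formula: PE = Rt * V / 1000 (kW)
Step 1 — PE (W) = 224123.8 * 7.75 = 1736959.45 W
Step 2 — PE (kW) = 1736959.45 / 1000 ≈ 1737.0 kW (5 s.f.)

1737.0 kW


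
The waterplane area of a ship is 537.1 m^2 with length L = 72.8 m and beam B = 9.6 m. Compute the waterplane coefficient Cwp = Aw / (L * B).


Formula: Cwp = Aw / (L * B)
Step 1 — L * B = 72.8 * 9.6 = 698.88 m^2
Step 2 — Cwp = 537.1 / 698.88 ≈ 0.76852 (5 s.f.)

0.76852


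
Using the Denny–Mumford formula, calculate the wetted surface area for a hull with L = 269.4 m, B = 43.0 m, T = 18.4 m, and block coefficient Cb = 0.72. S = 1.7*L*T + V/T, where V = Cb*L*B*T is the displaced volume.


Formula: S = 1.7*L*T + V/T with V = Cb*L*B*T, i.e. S = L * (1.7*T + Cb*B)
Step 1 — 1.7*T = 1.7 * 18.4 = 31.28 m
Step 2 — Cb*B = 0.72 * 43.0 = 30.96 m
Step 3 — 1.7*T + Cb*B = 31.28 + 30.96 = 62.24 m
Step 4 — S = 269.4 * 62.24 ≈ 16767 m^2 (5 s.f.)

16767 m^2


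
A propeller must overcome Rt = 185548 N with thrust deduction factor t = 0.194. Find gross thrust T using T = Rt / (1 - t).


Formula: T = Rt / (1 - t)
Step 1 — (1 - t) = 1 - 0.194 = 0.806
Step 2 — T = 185548 / 0.806 ≈ 230210 N (5 s.f.)

230210 N


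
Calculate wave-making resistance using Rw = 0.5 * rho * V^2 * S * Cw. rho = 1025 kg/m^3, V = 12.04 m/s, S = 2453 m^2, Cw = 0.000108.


Formula: Rw = 0.5 * rho * V^2 * S * Cw
Step 1 — V^2 = 12.04^2 = 144.9616
Step 2 — 0.5 * rho * V^2 = 0.5 * 1025 * 144.9616 = 74292.82
Step 3 — Rw = 74292.82 * 2453 * 0.000108 ≈ 19682 N (5 s.f.)

19682 N


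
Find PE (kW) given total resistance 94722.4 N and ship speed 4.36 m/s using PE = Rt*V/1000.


Formula: PE = Rt * V / 1000 (kW)
Step 1 — PE (W) = 94722.4 * 4.36 = 412989.664 W
Step 2 — PE (kW) = 412989.664 / 1000 ≈ 412.99 kW (5 s.f.)

412.99 kW


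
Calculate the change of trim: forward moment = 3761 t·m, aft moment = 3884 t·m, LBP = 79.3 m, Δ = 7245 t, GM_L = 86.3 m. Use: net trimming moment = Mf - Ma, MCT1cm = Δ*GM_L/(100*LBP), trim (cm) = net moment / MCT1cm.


Formula: net trimming moment = Mf - Ma; MCT1cm = Δ*GM_L/(100*LBP); trim = net moment / MCT1cm
Step 1 — net trimming moment = 3761 - 3884 = -123 t·m
Step 2 — MCT1cm = 7245 * 86.3 / (100 * 79.3) = 78.8453 t·m/cm
Step 3 — trim = -123 / 78.8453 ≈ -1.5600 cm (5 s.f.)

-1.5600 cm


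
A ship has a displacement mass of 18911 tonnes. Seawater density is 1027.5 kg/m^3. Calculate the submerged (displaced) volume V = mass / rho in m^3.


Formula: V = mass / rho
Step 1 — convert tonnes to kg: 18911 t * 1000 = 18911000 kg
Step 2 — V = 18911000 / 1027.5 ≈ 18405 m^3 (5 s.f.)

18405 m^3


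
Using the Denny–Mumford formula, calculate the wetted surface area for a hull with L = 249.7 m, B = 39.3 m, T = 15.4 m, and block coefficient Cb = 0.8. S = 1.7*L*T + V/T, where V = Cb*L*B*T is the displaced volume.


Formula: S = 1.7*L*T + V/T with V = Cb*L*B*T, i.e. S = L * (1.7*T + Cb*B)
Step 1 — 1.7*T = 1.7 * 15.4 = 26.18 m
Step 2 — Cb*B = 0.8 * 39.3 = 31.44 m
Step 3 — 1.7*T + Cb*B = 26.18 + 31.44 = 57.62 m
Step 4 — S = 249.7 * 57.62 ≈ 14388 m^2 (5 s.f.)

14388 m^2


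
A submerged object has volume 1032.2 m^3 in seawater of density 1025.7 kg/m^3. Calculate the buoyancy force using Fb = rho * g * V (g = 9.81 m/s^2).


Formula: Fb = rho * g * V
Substituting: Fb = 1025.7 * 9.81 * 1032.2
Intermediate: 1025.7 * 9.81 = 10062.117
Result: Fb = 10062.117 * 1032.2 ≈ 10386000 N (5 s.f.)

10386000 N


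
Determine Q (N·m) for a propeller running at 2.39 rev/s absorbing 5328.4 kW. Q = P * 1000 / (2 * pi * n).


Formula: Q = P_W / (2 * pi * n)
Step 1 — P_W = 5328.4 kW * 1000 = 5328400.0 W
Step 2 — 2 * pi * n = 2 * pi * 2.39 = 15.016813
Step 3 — Q = 5328400.0 / 15.016813 ≈ 354830 N·m (5 s.f.)

354830 N·m


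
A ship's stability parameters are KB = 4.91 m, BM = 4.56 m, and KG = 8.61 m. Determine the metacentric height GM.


Formula: GM = KB + BM - KG
Step 1 — KM = KB + BM = 4.91 + 4.56 = 9.47 m
Step 2 — GM = KM - KG = 9.47 - 8.61 = 0.86 m

0.86 m


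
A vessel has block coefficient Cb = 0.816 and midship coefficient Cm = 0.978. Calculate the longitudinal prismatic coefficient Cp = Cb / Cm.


Formula: Cp = Cb / Cm
Substituting: Cp = 0.816 / 0.978
Result: Cp ≈ 0.83436 (5 s.f.)

0.83436


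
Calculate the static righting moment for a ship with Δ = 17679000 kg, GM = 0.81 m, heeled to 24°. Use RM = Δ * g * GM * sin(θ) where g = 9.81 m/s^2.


Formula: GZ = GM * sin(theta); RM = disp * g * GZ
Step 1 — GZ = 0.81 * sin(24°) = 0.81 * 0.406737 = 0.329457 m
Step 2 — RM = 17679000 * 9.81 * 0.329457 ≈ 57138000 N·m (5 s.f.)

57138000 N·m


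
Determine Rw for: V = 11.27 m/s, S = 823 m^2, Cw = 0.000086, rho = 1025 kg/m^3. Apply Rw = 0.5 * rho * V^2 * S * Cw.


Formula: Rw = 0.5 * rho * V^2 * S * Cw
Step 1 — V^2 = 11.27^2 = 127.0129
Step 2 — 0.5 * rho * V^2 = 0.5 * 1025 * 127.0129 = 65094.11125
Step 3 — Rw = 65094.11125 * 823 * 0.000086 ≈ 4607.2 N (5 s.f.)

4607.2 N


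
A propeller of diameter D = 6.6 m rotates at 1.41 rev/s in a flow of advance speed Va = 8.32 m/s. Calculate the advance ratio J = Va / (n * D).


Formula: J = Va / (n * D)
Step 1 — n * D = 1.41 * 6.6 = 9.306
Step 2 — J = 8.32 / 9.306 ≈ 0.89405 (5 s.f.)

0.89405


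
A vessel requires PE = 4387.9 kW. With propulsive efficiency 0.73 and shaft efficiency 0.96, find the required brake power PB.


Formula: PB = PE / (eta_D * eta_S)
Step 1 — combined efficiency = eta_D * eta_S = 0.73 * 0.96 = 0.7008
Step 2 — PB = 4387.9 / 0.7008 ≈ 6261.3 kW (5 s.f.)

6261.3 kW


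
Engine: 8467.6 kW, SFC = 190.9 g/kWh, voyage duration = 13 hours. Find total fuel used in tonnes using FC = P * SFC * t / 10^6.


Formula: FC (tonnes) = P * SFC * t / 1,000,000
Step 1 — P * SFC * t = 8467.6 * 190.9 * 13 = 21014042.92 g
Step 2 — FC (tonnes) = 21014042.92 / 1,000,000 ≈ 21.014 tonnes (5 s.f.)

21.014 tonnes


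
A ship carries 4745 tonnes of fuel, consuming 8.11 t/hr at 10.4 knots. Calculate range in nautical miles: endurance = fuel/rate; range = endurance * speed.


Formula: endurance = fuel / rate; range = endurance * speed
Step 1 — endurance = 4745 / 8.11 = 585.0801 hours
Step 2 — range = 585.0801 * 10.4 ≈ 6084.8 nautical miles (5 s.f.)

6084.8 NM


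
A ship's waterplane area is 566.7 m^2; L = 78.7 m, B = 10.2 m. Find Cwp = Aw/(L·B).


Formula: Cwp = Aw / (L * B)
Step 1 — L * B = 78.7 * 10.2 = 802.74 m^2
Step 2 — Cwp = 566.7 / 802.74 ≈ 0.70596 (5 s.f.)

0.70596


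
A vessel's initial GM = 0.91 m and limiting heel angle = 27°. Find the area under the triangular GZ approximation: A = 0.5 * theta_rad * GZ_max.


Formula: GZ_max = GM * sin(theta); Area = 0.5 * theta_rad * GZ_max
Step 1 — GZ_max = 0.91 * sin(27°) = 0.91 * 0.45399 = 0.413131 m
Step 2 — theta_rad = 27 * pi/180 = 0.471239 rad
Step 3 — Area = 0.5 * 0.471239 * 0.413131 ≈ 0.097342 m·rad (5 s.f.)

0.097342 m·rad


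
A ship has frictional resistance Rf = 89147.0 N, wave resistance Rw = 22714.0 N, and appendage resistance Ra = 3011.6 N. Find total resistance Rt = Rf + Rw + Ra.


Formula: Rt = Rf + Rw + Ra
Substituting: Rt = 89147.0 + 22714.0 + 3011.6
Result: Rt = 114872.6 N

114872.6 N


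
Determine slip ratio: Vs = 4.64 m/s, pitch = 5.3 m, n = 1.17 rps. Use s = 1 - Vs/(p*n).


Formula: s = 1 - Vs / (p * n)
Step 1 — p * n = 5.3 * 1.17 = 6.201
Step 2 — Vs / (p*n) = 4.64 / 6.201 = 0.748266 (6 d.p.)
Step 3 — s = 1 - 0.748266 = 0.251734

0.251734


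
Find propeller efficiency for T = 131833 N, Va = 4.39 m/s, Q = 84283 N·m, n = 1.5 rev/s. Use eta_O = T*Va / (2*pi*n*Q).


Formula: eta = T * Va / (2 * pi * n * Q)
Step 1 — numerator = T * Va = 131833 * 4.39 = 578746.87
Step 2 — 2 * pi * n = 2 * pi * 1.5 = 9.424778
Step 3 — denominator = 9.424778 * 84283 = 794348.56
Step 4 — eta = 578746.87 / 794348.56 ≈ 0.72858 (5 s.f.)

0.72858


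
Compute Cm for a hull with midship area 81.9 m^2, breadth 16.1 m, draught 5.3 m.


Formula: Cm = Am / (B * T)
Step 1 — B * T = 16.1 * 5.3 = 85.33 m^2
Step 2 — Cm = 81.9 / 85.33 ≈ 0.95980 (5 s.f.)

0.95980


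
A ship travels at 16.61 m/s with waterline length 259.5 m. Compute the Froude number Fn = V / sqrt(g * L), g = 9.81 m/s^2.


Formula: Fn = V / sqrt(g * L)
Step 1 — g * L = 9.81 * 259.5 = 2545.695
Step 2 — sqrt(g * L) = sqrt(2545.695) = 50.454881
Step 3 — Fn = 16.61 / 50.454881 ≈ 0.32921 (5 s.f.)

0.32921


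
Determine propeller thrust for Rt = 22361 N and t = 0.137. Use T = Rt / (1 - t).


Formula: T = Rt / (1 - t)
Step 1 — (1 - t) = 1 - 0.137 = 0.863
Step 2 — T = 22361 / 0.863 ≈ 25911 N (5 s.f.)

25911 N


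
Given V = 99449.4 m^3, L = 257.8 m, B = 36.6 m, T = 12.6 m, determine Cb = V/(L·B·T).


Formula: Cb = V / (L * B * T)
Step 1 — L * B * T = 257.8 * 36.6 * 12.6 = 118887.048 m^3
Step 2 — Cb = 99449.4 / 118887.048 ≈ 0.83650 (5 s.f.)

0.83650


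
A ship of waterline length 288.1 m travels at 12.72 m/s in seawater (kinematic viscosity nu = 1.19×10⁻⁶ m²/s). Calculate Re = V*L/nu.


Formula: Re = V * L / nu
Step 1 — V * L = 12.72 * 288.1 = 3664.632 m^2/s
Step 2 — Re = 3664.632 / 1.19e-6 = 3.08e+09

3.08e+09


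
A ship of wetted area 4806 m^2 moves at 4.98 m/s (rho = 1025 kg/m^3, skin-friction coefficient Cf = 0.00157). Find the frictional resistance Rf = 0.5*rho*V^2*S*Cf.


Formula: Rf = 0.5 * rho * V^2 * S * Cf
Step 1 — V^2 = 4.98^2 = 24.8004
Step 2 — 0.5 * rho * V^2 = 0.5 * 1025 * 24.8004 = 12710.205
Step 3 — Rf = 12710.205 * 4806 * 0.00157 ≈ 95904 N (5 s.f.)

95904 N


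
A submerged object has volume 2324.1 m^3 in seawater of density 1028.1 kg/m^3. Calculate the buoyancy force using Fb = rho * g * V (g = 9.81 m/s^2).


Formula: Fb = rho * g * V
Substituting: Fb = 1028.1 * 9.81 * 2324.1
Intermediate: 1028.1 * 9.81 = 10085.661
Result: Fb = 10085.661 * 2324.1 ≈ 23440000 N (5 s.f.)

23440000 N


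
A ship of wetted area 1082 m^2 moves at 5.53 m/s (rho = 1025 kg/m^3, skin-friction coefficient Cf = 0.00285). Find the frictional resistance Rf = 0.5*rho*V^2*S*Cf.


Formula: Rf = 0.5 * rho * V^2 * S * Cf
Step 1 — V^2 = 5.53^2 = 30.5809
Step 2 — 0.5 * rho * V^2 = 0.5 * 1025 * 30.5809 = 15672.71125
Step 3 — Rf = 15672.71125 * 1082 * 0.00285 ≈ 48330 N (5 s.f.)

48330 N


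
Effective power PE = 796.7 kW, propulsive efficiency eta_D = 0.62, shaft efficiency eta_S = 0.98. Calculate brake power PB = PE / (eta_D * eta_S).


Formula: PB = PE / (eta_D * eta_S)
Step 1 — combined efficiency = eta_D * eta_S = 0.62 * 0.98 = 0.6076
Step 2 — PB = 796.7 / 0.6076 ≈ 1311.2 kW (5 s.f.)

1311.2 kW


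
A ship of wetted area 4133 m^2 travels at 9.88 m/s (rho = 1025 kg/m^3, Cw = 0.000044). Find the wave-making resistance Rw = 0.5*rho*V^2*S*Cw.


Formula: Rw = 0.5 * rho * V^2 * S * Cw
Step 1 — V^2 = 9.88^2 = 97.6144
Step 2 — 0.5 * rho * V^2 = 0.5 * 1025 * 97.6144 = 50027.38
Step 3 — Rw = 50027.38 * 4133 * 0.000044 ≈ 9097.6 N (5 s.f.)

9097.6 N


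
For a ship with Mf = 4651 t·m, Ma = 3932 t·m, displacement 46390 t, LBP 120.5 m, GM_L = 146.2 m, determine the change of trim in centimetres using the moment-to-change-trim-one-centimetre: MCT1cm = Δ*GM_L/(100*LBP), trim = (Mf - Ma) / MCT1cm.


Formula: net trimming moment = Mf - Ma; MCT1cm = Δ*GM_L/(100*LBP); trim = net moment / MCT1cm
Step 1 — net trimming moment = 4651 - 3932 = 719 t·m
Step 2 — MCT1cm = 46390 * 146.2 / (100 * 120.5) = 562.8397 t·m/cm
Step 3 — trim = 719 / 562.8397 ≈ 1.2775 cm (5 s.f.)

1.2775 cm


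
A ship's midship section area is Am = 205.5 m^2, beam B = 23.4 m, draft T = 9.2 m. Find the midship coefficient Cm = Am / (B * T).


Formula: Cm = Am / (B * T)
Step 1 — B * T = 23.4 * 9.2 = 215.28 m^2
Step 2 — Cm = 205.5 / 215.28 ≈ 0.95457 (5 s.f.)

0.95457


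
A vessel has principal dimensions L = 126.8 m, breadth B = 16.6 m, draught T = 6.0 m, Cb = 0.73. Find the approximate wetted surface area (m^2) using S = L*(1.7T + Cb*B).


Formula: S = 1.7*L*T + V/T with V = Cb*L*B*T, i.e. S = L * (1.7*T + Cb*B)
Step 1 — 1.7*T = 1.7 * 6.0 = 10.2 m
Step 2 — Cb*B = 0.73 * 16.6 = 12.118 m
Step 3 — 1.7*T + Cb*B = 10.2 + 12.118 = 22.318 m
Step 4 — S = 126.8 * 22.318 ≈ 2829.9 m^2 (5 s.f.)

2829.9 m^2


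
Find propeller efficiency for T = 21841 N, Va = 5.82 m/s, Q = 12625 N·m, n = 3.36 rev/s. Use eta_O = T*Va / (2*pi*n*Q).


Formula: eta = T * Va / (2 * pi * n * Q)
Step 1 — numerator = T * Va = 21841 * 5.82 = 127114.62
Step 2 — 2 * pi * n = 2 * pi * 3.36 = 21.111503
Step 3 — denominator = 21.111503 * 12625 = 266532.73
Step 4 — eta = 127114.62 / 266532.73 ≈ 0.47692 (5 s.f.)

0.47692


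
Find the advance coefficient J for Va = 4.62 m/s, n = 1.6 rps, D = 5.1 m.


Formula: J = Va / (n * D)
Step 1 — n * D = 1.6 * 5.1 = 8.16
Step 2 — J = 4.62 / 8.16 ≈ 0.56618 (5 s.f.)

0.56618


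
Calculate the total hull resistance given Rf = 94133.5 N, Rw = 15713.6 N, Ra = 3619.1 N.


Formula: Rt = Rf + Rw + Ra
Substituting: Rt = 94133.5 + 15713.6 + 3619.1
Result: Rt = 113466.2 N

113466.2 N


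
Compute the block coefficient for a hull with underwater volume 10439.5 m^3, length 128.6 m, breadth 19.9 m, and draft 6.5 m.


Formula: Cb = V / (L * B * T)
Step 1 — L * B * T = 128.6 * 19.9 * 6.5 = 16634.41 m^3
Step 2 — Cb = 10439.5 / 16634.41 ≈ 0.62758 (5 s.f.)

0.62758


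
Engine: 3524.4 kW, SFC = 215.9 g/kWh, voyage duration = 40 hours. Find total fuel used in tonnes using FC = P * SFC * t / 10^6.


Formula: FC (tonnes) = P * SFC * t / 1,000,000
Step 1 — P * SFC * t = 3524.4 * 215.9 * 40 = 30436718.4 g
Step 2 — FC (tonnes) = 30436718.4 / 1,000,000 ≈ 30.437 tonnes (5 s.f.)

30.437 tonnes


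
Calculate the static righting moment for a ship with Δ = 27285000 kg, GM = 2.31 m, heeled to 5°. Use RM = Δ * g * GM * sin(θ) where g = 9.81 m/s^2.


Formula: GZ = GM * sin(theta); RM = disp * g * GZ
Step 1 — GZ = 2.31 * sin(5°) = 2.31 * 0.087156 = 0.20133 m
Step 2 — RM = 27285000 * 9.81 * 0.20133 ≈ 53889000 N·m (5 s.f.)

53889000 N·m


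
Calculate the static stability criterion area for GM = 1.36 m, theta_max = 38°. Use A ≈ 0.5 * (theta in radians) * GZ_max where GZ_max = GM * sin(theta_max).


Formula: GZ_max = GM * sin(theta); Area = 0.5 * theta_rad * GZ_max
Step 1 — GZ_max = 1.36 * sin(38°) = 1.36 * 0.615661 = 0.837299 m
Step 2 — theta_rad = 38 * pi/180 = 0.663225 rad
Step 3 — Area = 0.5 * 0.663225 * 0.837299 ≈ 0.27766 m·rad (5 s.f.)

0.27766 m·rad


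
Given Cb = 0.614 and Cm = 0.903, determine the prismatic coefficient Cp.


Formula: Cp = Cb / Cm
Substituting: Cp = 0.614 / 0.903
Result: Cp ≈ 0.67996 (5 s.f.)

0.67996


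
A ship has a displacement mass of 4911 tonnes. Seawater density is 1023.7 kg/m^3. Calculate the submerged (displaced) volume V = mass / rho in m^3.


Formula: V = mass / rho
Step 1 — convert tonnes to kg: 4911 t * 1000 = 4911000 kg
Step 2 — V = 4911000 / 1023.7 ≈ 4797.3 m^3 (5 s.f.)

4797.3 m^3


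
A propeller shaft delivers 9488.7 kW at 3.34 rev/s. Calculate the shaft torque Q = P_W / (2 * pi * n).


Formula: Q = P_W / (2 * pi * n)
Step 1 — P_W = 9488.7 kW * 1000 = 9488700.0 W
Step 2 — 2 * pi * n = 2 * pi * 3.34 = 20.985839
Step 3 — Q = 9488700.0 / 20.985839 ≈ 452150 N·m (5 s.f.)

452150 N·m


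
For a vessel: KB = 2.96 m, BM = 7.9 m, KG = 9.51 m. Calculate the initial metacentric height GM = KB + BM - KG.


Formula: GM = KB + BM - KG
Step 1 — KM = KB + BM = 2.96 + 7.9 = 10.86 m
Step 2 — GM = KM - KG = 10.86 - 9.51 = 1.35 m

1.35 m


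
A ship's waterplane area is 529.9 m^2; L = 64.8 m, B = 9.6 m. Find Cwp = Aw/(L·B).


Formula: Cwp = Aw / (L * B)
Step 1 — L * B = 64.8 * 9.6 = 622.08 m^2
Step 2 — Cwp = 529.9 / 622.08 ≈ 0.85182 (5 s.f.)

0.85182


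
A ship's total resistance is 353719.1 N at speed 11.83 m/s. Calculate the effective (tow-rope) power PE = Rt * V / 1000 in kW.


Formula: PE = Rt * V / 1000 (kW)
Step 1 — PE (W) = 353719.1 * 11.83 = 4184496.953 W
Step 2 — PE (kW) = 4184496.953 / 1000 ≈ 4184.5 kW (5 s.f.)

4184.5 kW


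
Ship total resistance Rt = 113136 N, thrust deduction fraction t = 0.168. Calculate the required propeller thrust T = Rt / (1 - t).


Formula: T = Rt / (1 - t)
Step 1 — (1 - t) = 1 - 0.168 = 0.832
Step 2 — T = 113136 / 0.832 ≈ 135980 N (5 s.f.)

135980 N


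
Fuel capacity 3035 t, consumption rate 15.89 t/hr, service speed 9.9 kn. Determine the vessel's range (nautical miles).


Formula: endurance = fuel / rate; range = endurance * speed
Step 1 — endurance = 3035 / 15.89 = 191.0006 hours
Step 2 — range = 191.0006 * 9.9 ≈ 1890.9 nautical miles (5 s.f.)

1890.9 NM


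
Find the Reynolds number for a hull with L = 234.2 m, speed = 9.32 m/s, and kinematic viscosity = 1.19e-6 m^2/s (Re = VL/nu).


Formula: Re = V * L / nu
Step 1 — V * L = 9.32 * 234.2 = 2182.744 m^2/s
Step 2 — Re = 2182.744 / 1.19e-6 = 1.83e+09

1.83e+09


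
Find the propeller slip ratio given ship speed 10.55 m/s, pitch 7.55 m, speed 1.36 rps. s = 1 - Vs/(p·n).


Formula: s = 1 - Vs / (p * n)
Step 1 — p * n = 7.55 * 1.36 = 10.268
Step 2 — Vs / (p*n) = 10.55 / 10.268 = 1.027464 (6 d.p.)
Step 3 — s = 1 - 1.027464 = -0.027464

-0.027464


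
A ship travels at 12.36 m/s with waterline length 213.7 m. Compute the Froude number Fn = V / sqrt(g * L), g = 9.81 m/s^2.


Formula: Fn = V / sqrt(g * L)
Step 1 — g * L = 9.81 * 213.7 = 2096.397
Step 2 — sqrt(g * L) = sqrt(2096.397) = 45.786428
Step 3 — Fn = 12.36 / 45.786428 ≈ 0.26995 (5 s.f.)

0.26995


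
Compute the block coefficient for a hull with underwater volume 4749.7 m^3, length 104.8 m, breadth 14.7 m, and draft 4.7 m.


Formula: Cb = V / (L * B * T)
Step 1 — L * B * T = 104.8 * 14.7 * 4.7 = 7240.632 m^3
Step 2 — Cb = 4749.7 / 7240.632 ≈ 0.65598 (5 s.f.)

0.65598


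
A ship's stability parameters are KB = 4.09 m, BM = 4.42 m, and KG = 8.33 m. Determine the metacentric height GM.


Formula: GM = KB + BM - KG
Step 1 — KM = KB + BM = 4.09 + 4.42 = 8.51 m
Step 2 — GM = KM - KG = 8.51 - 8.33 = 0.18 m

0.18 m


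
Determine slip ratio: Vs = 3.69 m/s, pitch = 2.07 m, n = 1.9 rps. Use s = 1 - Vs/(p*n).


Formula: s = 1 - Vs / (p * n)
Step 1 — p * n = 2.07 * 1.9 = 3.933
Step 2 — Vs / (p*n) = 3.69 / 3.933 = 0.938215 (6 d.p.)
Step 3 — s = 1 - 0.938215 = 0.061785

0.061785


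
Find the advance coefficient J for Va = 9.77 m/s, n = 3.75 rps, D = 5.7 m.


Formula: J = Va / (n * D)
Step 1 — n * D = 3.75 * 5.7 = 21.375
Step 2 — J = 9.77 / 21.375 ≈ 0.45708 (5 s.f.)

0.45708


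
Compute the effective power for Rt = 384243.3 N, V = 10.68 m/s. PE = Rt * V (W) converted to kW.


Formula: PE = Rt * V / 1000 (kW)
Step 1 — PE (W) = 384243.3 * 10.68 = 4103718.444 W
Step 2 — PE (kW) = 4103718.444 / 1000 ≈ 4103.7 kW (5 s.f.)

4103.7 kW


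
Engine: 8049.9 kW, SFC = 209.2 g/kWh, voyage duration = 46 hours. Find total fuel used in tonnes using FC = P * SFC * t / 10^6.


Formula: FC (tonnes) = P * SFC * t / 1,000,000
Step 1 — P * SFC * t = 8049.9 * 209.2 * 46 = 77465797.68 g
Step 2 — FC (tonnes) = 77465797.68 / 1,000,000 ≈ 77.466 tonnes (5 s.f.)

77.466 tonnes


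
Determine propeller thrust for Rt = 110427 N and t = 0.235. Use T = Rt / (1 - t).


Formula: T = Rt / (1 - t)
Step 1 — (1 - t) = 1 - 0.235 = 0.765
Step 2 — T = 110427 / 0.765 ≈ 144350 N (5 s.f.)

144350 N


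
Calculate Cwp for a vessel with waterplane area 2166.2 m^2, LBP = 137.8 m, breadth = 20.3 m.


Formula: Cwp = Aw / (L * B)
Step 1 — L * B = 137.8 * 20.3 = 2797.34 m^2
Step 2 — Cwp = 2166.2 / 2797.34 ≈ 0.77438 (5 s.f.)

0.77438


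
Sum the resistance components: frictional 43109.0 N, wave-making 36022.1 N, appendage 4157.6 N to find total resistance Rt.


Formula: Rt = Rf + Rw + Ra
Substituting: Rt = 43109.0 + 36022.1 + 4157.6
Result: Rt = 83288.7 N

83288.7 N


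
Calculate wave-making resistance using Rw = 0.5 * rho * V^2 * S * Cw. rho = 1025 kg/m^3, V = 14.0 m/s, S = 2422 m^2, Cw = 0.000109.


Formula: Rw = 0.5 * rho * V^2 * S * Cw
Step 1 — V^2 = 14.0^2 = 196.0
Step 2 — 0.5 * rho * V^2 = 0.5 * 1025 * 196.0 = 100450.0
Step 3 — Rw = 100450.0 * 2422 * 0.000109 ≈ 26519 N (5 s.f.)

26519 N


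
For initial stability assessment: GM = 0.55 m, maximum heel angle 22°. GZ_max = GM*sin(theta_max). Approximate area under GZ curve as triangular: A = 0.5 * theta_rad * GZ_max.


Formula: GZ_max = GM * sin(theta); Area = 0.5 * theta_rad * GZ_max
Step 1 — GZ_max = 0.55 * sin(22°) = 0.55 * 0.374607 = 0.206034 m
Step 2 — theta_rad = 22 * pi/180 = 0.383972 rad
Step 3 — Area = 0.5 * 0.383972 * 0.206034 ≈ 0.039556 m·rad (5 s.f.)

0.039556 m·rad


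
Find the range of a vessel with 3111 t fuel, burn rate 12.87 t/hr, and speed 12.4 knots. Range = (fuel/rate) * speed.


Formula: endurance = fuel / rate; range = endurance * speed
Step 1 — endurance = 3111 / 12.87 = 241.7249 hours
Step 2 — range = 241.7249 * 12.4 ≈ 2997.4 nautical miles (5 s.f.)

2997.4 NM


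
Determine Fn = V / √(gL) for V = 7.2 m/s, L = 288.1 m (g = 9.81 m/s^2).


Formula: Fn = V / sqrt(g * L)
Step 1 — g * L = 9.81 * 288.1 = 2826.261
Step 2 — sqrt(g * L) = sqrt(2826.261) = 53.16259
Step 3 — Fn = 7.2 / 53.16259 ≈ 0.13543 (5 s.f.)

0.13543


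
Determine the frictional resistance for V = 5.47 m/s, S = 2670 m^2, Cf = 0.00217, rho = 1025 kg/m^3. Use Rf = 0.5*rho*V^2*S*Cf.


Formula: Rf = 0.5 * rho * V^2 * S * Cf
Step 1 — V^2 = 5.47^2 = 29.9209
Step 2 — 0.5 * rho * V^2 = 0.5 * 1025 * 29.9209 = 15334.46125
Step 3 — Rf = 15334.46125 * 2670 * 0.00217 ≈ 88846 N (5 s.f.)

88846 N


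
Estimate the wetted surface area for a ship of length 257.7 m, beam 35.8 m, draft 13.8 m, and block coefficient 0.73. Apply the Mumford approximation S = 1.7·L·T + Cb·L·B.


Formula: S = 1.7*L*T + V/T with V = Cb*L*B*T, i.e. S = L * (1.7*T + Cb*B)
Step 1 — 1.7*T = 1.7 * 13.8 = 23.46 m
Step 2 — Cb*B = 0.73 * 35.8 = 26.134 m
Step 3 — 1.7*T + Cb*B = 23.46 + 26.134 = 49.594 m
Step 4 — S = 257.7 * 49.594 ≈ 12780 m^2 (5 s.f.)

12780 m^2


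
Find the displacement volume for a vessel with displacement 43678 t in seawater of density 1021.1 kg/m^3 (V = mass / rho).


Formula: V = mass / rho
Step 1 — convert tonnes to kg: 43678 t * 1000 = 43678000 kg
Step 2 — V = 43678000 / 1021.1 ≈ 42775 m^3 (5 s.f.)

42775 m^3


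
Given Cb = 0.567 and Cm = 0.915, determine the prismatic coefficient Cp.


Formula: Cp = Cb / Cm
Substituting: Cp = 0.567 / 0.915
Result: Cp ≈ 0.61967 (5 s.f.)

0.61967


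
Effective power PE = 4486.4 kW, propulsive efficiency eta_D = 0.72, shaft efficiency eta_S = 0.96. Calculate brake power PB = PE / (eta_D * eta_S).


Formula: PB = PE / (eta_D * eta_S)
Step 1 — combined efficiency = eta_D * eta_S = 0.72 * 0.96 = 0.6912
Step 2 — PB = 4486.4 / 0.6912 ≈ 6490.7 kW (5 s.f.)

6490.7 kW


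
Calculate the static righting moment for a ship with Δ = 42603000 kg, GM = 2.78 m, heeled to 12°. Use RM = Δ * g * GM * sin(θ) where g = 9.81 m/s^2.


Formula: GZ = GM * sin(theta); RM = disp * g * GZ
Step 1 — GZ = 2.78 * sin(12°) = 2.78 * 0.207912 = 0.577995 m
Step 2 — RM = 42603000 * 9.81 * 0.577995 ≈ 241560000 N·m (5 s.f.)

241560000 N·m


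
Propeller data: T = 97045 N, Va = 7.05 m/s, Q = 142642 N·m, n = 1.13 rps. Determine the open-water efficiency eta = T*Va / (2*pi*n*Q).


Formula: eta = T * Va / (2 * pi * n * Q)
Step 1 — numerator = T * Va = 97045 * 7.05 = 684167.25
Step 2 — 2 * pi * n = 2 * pi * 1.13 = 7.099999
Step 3 — denominator = 7.099999 * 142642 = 1012758.06
Step 4 — eta = 684167.25 / 1012758.06 ≈ 0.67555 (5 s.f.)

0.67555


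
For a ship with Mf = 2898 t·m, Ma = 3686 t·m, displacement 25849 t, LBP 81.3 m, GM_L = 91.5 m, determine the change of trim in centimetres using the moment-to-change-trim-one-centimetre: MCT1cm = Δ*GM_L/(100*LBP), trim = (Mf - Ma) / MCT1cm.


Formula: net trimming moment = Mf - Ma; MCT1cm = Δ*GM_L/(100*LBP); trim = net moment / MCT1cm
Step 1 — net trimming moment = 2898 - 3686 = -788 t·m
Step 2 — MCT1cm = 25849 * 91.5 / (100 * 81.3) = 290.9205 t·m/cm
Step 3 — trim = -788 / 290.9205 ≈ -2.7086 cm (5 s.f.)

-2.7086 cm


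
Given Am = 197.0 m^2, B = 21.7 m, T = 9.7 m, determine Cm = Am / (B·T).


Formula: Cm = Am / (B * T)
Step 1 — B * T = 21.7 * 9.7 = 210.49 m^2
Step 2 — Cm = 197.0 / 210.49 ≈ 0.93591 (5 s.f.)

0.93591


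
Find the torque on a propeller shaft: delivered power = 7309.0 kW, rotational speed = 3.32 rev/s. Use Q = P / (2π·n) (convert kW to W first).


Formula: Q = P_W / (2 * pi * n)
Step 1 — P_W = 7309.0 kW * 1000 = 7309000.0 W
Step 2 — 2 * pi * n = 2 * pi * 3.32 = 20.860175
Step 3 — Q = 7309000.0 / 20.860175 ≈ 350380 N·m (5 s.f.)

350380 N·m


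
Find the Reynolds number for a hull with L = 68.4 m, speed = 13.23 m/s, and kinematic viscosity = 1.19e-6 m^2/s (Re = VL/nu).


Formula: Re = V * L / nu
Step 1 — V * L = 13.23 * 68.4 = 904.932 m^2/s
Step 2 — Re = 904.932 / 1.19e-6 = 7.60e+08

7.60e+08


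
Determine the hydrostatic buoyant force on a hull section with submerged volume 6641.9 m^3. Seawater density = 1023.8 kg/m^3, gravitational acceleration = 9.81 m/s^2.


Formula: Fb = rho * g * V
Substituting: Fb = 1023.8 * 9.81 * 6641.9
Intermediate: 1023.8 * 9.81 = 10043.478
Result: Fb = 10043.478 * 6641.9 ≈ 66708000 N (5 s.f.)

66708000 N


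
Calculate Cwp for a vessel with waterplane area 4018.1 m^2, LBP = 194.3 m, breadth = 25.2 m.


Formula: Cwp = Aw / (L * B)
Step 1 — L * B = 194.3 * 25.2 = 4896.36 m^2
Step 2 — Cwp = 4018.1 / 4896.36 ≈ 0.82063 (5 s.f.)

0.82063


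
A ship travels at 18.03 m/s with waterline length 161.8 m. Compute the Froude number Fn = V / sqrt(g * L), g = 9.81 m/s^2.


Formula: Fn = V / sqrt(g * L)
Step 1 — g * L = 9.81 * 161.8 = 1587.258
Step 2 — sqrt(g * L) = sqrt(1587.258) = 39.840407
Step 3 — Fn = 18.03 / 39.840407 ≈ 0.45256 (5 s.f.)

0.45256


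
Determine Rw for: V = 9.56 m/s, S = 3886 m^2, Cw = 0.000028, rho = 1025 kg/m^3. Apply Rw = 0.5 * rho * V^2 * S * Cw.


Formula: Rw = 0.5 * rho * V^2 * S * Cw
Step 1 — V^2 = 9.56^2 = 91.3936
Step 2 — 0.5 * rho * V^2 = 0.5 * 1025 * 91.3936 = 46839.22
Step 3 — Rw = 46839.22 * 3886 * 0.000028 ≈ 5096.5 N (5 s.f.)

5096.5 N


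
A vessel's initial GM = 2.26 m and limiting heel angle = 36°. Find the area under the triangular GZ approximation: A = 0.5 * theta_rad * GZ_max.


Formula: GZ_max = GM * sin(theta); Area = 0.5 * theta_rad * GZ_max
Step 1 — GZ_max = 2.26 * sin(36°) = 2.26 * 0.587785 = 1.328394 m
Step 2 — theta_rad = 36 * pi/180 = 0.628319 rad
Step 3 — Area = 0.5 * 0.628319 * 1.328394 ≈ 0.41733 m·rad (5 s.f.)

0.41733 m·rad


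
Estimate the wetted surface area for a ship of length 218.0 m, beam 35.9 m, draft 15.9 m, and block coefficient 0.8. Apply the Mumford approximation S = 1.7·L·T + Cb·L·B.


Formula: S = 1.7*L*T + V/T with V = Cb*L*B*T, i.e. S = L * (1.7*T + Cb*B)
Step 1 — 1.7*T = 1.7 * 15.9 = 27.03 m
Step 2 — Cb*B = 0.8 * 35.9 = 28.72 m
Step 3 — 1.7*T + Cb*B = 27.03 + 28.72 = 55.75 m
Step 4 — S = 218.0 * 55.75 ≈ 12154 m^2 (5 s.f.)

12154 m^2


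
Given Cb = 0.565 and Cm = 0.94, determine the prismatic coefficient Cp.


Formula: Cp = Cb / Cm
Substituting: Cp = 0.565 / 0.94
Result: Cp ≈ 0.60106 (5 s.f.)

0.60106


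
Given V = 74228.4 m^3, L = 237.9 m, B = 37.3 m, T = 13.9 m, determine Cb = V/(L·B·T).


Formula: Cb = V / (L * B * T)
Step 1 — L * B * T = 237.9 * 37.3 * 13.9 = 123344.013 m^3
Step 2 — Cb = 74228.4 / 123344.013 ≈ 0.60180 (5 s.f.)

0.60180
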